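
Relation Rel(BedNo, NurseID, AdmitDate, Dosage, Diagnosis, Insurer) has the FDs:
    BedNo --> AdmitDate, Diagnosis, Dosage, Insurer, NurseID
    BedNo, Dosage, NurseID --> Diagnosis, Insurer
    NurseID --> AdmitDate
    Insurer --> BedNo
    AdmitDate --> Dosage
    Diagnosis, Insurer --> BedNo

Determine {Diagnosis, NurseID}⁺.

Start with {Diagnosis, NurseID}.
NurseID --> AdmitDate applies; add {AdmitDate} → now {AdmitDate, Diagnosis, NurseID}.
AdmitDate --> Dosage applies; add {Dosage} → now {AdmitDate, Diagnosis, Dosage, NurseID}.
No further FD applies.

{AdmitDate, Diagnosis, Dosage, NurseID}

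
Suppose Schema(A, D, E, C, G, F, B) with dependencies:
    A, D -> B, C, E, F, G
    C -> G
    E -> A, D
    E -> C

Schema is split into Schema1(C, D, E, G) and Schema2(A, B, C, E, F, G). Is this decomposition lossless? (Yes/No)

Yes

Schema1 ∩ Schema2 = {C, E, G}; its closure under F is {A, B, C, D, E, F, G}.
This includes all of Schema1, so the common attributes are a superkey of Schema1 — the join is lossless.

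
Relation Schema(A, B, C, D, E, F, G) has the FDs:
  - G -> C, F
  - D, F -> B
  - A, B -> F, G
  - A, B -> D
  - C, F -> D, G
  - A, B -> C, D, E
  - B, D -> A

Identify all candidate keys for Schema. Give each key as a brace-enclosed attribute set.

{G} is a candidate key since {G}⁺ = {A, B, C, D, E, F, G} covers every attribute.
{A, B} is a candidate key since {A, B}⁺ = {A, B, C, D, E, F, G} covers every attribute.
{B, D} is a candidate key since {B, D}⁺ = {A, B, C, D, E, F, G} covers every attribute.
{C, F} is a candidate key since {C, F}⁺ = {A, B, C, D, E, F, G} covers every attribute.
{D, F} is a candidate key since {D, F}⁺ = {A, B, C, D, E, F, G} covers every attribute.
These are minimal and exhaustive — every other superkey contains one of them.

{A, B}, {B, D}, {C, F}, {D, F}, {G}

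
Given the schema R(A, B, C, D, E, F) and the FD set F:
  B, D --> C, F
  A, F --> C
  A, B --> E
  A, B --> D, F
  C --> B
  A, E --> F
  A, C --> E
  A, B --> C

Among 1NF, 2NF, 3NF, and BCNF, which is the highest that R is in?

Candidate keys: {A, B}, {A, C}, {A, E}, {A, F}. Prime attributes: {A, B, C, E, F}.
For B, D --> C, F we have {B, D}⁺ = {B, C, D, F}; {B, D} is not a superkey, so BCNF fails.
Since {C, F} ⊆ prime attributes and every other non-superkey FD also has a prime right side, the schema is in 3NF.

3NF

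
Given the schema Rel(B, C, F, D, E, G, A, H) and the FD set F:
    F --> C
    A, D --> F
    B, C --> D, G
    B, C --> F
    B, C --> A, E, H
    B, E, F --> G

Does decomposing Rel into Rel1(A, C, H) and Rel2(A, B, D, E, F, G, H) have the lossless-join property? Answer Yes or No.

Common attributes: {A, H}; their closure is {A, H}.
Neither Rel1 nor Rel2 is contained in that closure, so the decomposition is lossy.

No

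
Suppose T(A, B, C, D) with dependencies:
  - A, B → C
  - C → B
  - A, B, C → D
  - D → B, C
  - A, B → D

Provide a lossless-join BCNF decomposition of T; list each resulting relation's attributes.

Candidate keys of the original relation: {A, B}, {A, C}, {A, D}.
Within {A, B, C, D}: {C}⁺ ∩ {A, B, C, D} = {B, C}, not the whole set, so C → B violates BCNF; decompose into {B, C} and {A, C, D}.
{B, C} is in BCNF.
Within {A, C, D}: {D}⁺ ∩ {A, C, D} = {C, D}, not the whole set, so D → C violates BCNF; decompose into {C, D} and {A, D}.
{C, D} is in BCNF.
{A, D} is in BCNF.

{A, D}; {B, C}; {C, D}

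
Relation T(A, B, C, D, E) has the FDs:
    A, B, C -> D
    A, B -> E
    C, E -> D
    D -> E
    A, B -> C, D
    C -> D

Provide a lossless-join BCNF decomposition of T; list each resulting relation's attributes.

{A, B, C}; {C, D}; {C, E}; {D, E}

Candidate key of the original relation: {A, B}.
Within {A, B, C, D, E}: {C, E}⁺ ∩ {A, B, C, D, E} = {C, D, E}, not the whole set, so C, E -> D violates BCNF; decompose into {C, D, E} and {A, B, C, E}.
Within {C, D, E}: {D}⁺ ∩ {C, D, E} = {D, E}, not the whole set, so D -> E violates BCNF; decompose into {D, E} and {C, D}.
{D, E} has no BCNF violation.
{C, D} has no BCNF violation.
Within {A, B, C, E}: {C}⁺ ∩ {A, B, C, E} = {C, E}, not the whole set, so C -> E violates BCNF; decompose into {C, E} and {A, B, C}.
{C, E} has no BCNF violation.
{A, B, C} has no BCNF violation.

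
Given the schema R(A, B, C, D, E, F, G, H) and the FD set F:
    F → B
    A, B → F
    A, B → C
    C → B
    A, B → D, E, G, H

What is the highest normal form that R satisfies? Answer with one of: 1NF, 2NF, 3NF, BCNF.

3NF

Candidate keys: {A, B}, {A, C}, {A, F}. Prime attributes: {A, B, C, F}.
For F → B we have {F}⁺ = {B, F}; {F} is not a superkey, so BCNF fails.
Its right-hand attributes {B} are all prime, as are those of every other non-superkey FD — the relation is in 3NF.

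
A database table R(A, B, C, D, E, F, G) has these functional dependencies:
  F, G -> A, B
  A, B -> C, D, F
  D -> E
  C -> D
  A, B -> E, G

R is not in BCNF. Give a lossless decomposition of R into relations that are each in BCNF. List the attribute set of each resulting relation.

Candidate keys of the original relation: {A, B}, {F, G}.
{A, B, C, D, E, F, G}: {D} determines {D, E} here but is not a superkey — split on D -> E, giving {D, E} and {A, B, C, D, F, G}.
{D, E}: every determinant is a superkey — BCNF.
{A, B, C, D, F, G}: {C} determines {C, D} here but is not a superkey — split on C -> D, giving {C, D} and {A, B, C, F, G}.
{C, D}: every determinant is a superkey — BCNF.
{A, B, C, F, G}: every determinant is a superkey — BCNF.

{A, B, C, F, G}; {C, D}; {D, E}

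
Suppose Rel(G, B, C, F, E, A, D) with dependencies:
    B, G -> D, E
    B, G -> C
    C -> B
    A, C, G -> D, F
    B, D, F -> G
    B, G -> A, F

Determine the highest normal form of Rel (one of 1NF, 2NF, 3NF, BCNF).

3NF

Candidate keys: {B, D, F}, {B, G}, {C, D, F}, {C, G}. Prime attributes: {B, C, D, F, G}.
C -> B: {C}⁺ = {B, C}, which is not all of the attributes, so the left side is not a superkey — BCNF is violated.
Since {B} ⊆ prime attributes and every other non-superkey FD also has a prime right side, the schema is in 3NF.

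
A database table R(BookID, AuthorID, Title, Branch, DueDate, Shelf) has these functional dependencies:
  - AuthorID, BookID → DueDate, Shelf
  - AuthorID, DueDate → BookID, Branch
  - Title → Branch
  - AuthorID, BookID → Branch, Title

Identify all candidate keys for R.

Attributes never on any right-hand side: {AuthorID} — every candidate key must contain it.
Closure of {AuthorID, BookID} is {AuthorID, BookID, Branch, DueDate, Shelf, Title}, the whole schema; {AuthorID, BookID} is a candidate key.
Closure of {AuthorID, DueDate} is {AuthorID, BookID, Branch, DueDate, Shelf, Title}, the whole schema; {AuthorID, DueDate} is a candidate key.
No proper subset of any of these is a key, and no other minimal superkey exists.

{AuthorID, BookID}, {AuthorID, DueDate}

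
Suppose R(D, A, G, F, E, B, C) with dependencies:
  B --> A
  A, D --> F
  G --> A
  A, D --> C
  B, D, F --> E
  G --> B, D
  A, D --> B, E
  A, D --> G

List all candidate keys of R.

{A, D}, {B, D}, {G}

{G}⁺ = {A, B, C, D, E, F, G} — all of the relation — so {G} is a candidate key.
{A, D}⁺ = {A, B, C, D, E, F, G} — all of the relation — so {A, D} is a candidate key.
{B, D}⁺ = {A, B, C, D, E, F, G} — all of the relation — so {B, D} is a candidate key.
Any other superkey properly contains one of these, so there are no further candidate keys.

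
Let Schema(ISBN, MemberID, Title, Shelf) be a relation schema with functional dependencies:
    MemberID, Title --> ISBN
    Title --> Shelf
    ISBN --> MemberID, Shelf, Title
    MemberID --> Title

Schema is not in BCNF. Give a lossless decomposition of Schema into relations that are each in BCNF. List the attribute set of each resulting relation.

Candidate keys of the original relation: {ISBN}, {MemberID}.
In {ISBN, MemberID, Shelf, Title}, {Title} is not a superkey ({Title}⁺ restricted to this set is {Shelf, Title}), so split on Title --> Shelf into {Shelf, Title} and {ISBN, MemberID, Title}.
{Shelf, Title}: every determinant is a superkey — BCNF.
{ISBN, MemberID, Title}: every determinant is a superkey — BCNF.

{ISBN, MemberID, Title}; {Shelf, Title}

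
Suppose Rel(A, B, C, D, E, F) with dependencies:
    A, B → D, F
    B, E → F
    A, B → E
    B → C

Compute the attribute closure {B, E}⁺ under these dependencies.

Start with {B, E}.
B, E → F applies; add {F} → now {B, E, F}.
B → C applies; add {C} → now {B, C, E, F}.
No further FD applies.

{B, C, E, F}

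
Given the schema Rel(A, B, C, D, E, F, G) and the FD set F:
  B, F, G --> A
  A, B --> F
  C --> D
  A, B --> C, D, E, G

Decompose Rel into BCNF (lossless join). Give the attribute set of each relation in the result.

Candidate keys of the original relation: {A, B}, {B, F, G}.
Within {A, B, C, D, E, F, G}: {C}⁺ ∩ {A, B, C, D, E, F, G} = {C, D}, not the whole set, so C --> D violates BCNF; decompose into {C, D} and {A, B, C, E, F, G}.
{C, D} has no BCNF violation.
{A, B, C, E, F, G} has no BCNF violation.

{A, B, C, E, F, G}; {C, D}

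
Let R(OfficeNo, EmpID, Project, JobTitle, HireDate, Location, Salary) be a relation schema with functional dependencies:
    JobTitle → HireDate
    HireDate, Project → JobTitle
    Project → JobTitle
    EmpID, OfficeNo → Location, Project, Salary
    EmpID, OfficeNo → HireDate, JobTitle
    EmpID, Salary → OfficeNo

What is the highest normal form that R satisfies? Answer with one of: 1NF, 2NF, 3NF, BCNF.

2NF

Candidate keys: {EmpID, OfficeNo}, {EmpID, Salary}. Prime attributes: {EmpID, OfficeNo, Salary}.
JobTitle → HireDate: {JobTitle}⁺ = {HireDate, JobTitle}, which is not all of the attributes, so the left side is not a superkey — BCNF is violated.
JobTitle → HireDate determines the non-prime attribute {HireDate} from a non-superkey — 3NF is violated.
No non-prime attribute depends on a proper subset of any candidate key, so 2NF holds.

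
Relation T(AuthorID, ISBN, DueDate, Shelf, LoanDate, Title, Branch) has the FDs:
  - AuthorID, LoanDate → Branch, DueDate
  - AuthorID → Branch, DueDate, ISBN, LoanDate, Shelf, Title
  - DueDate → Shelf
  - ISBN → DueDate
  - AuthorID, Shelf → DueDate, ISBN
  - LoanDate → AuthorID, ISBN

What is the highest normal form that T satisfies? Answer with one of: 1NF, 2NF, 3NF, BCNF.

2NF

Candidate keys: {AuthorID}, {LoanDate}. Prime attributes: {AuthorID, LoanDate}.
DueDate → Shelf: {DueDate}⁺ = {DueDate, Shelf}, which is not all of the attributes, so the left side is not a superkey — BCNF is violated.
DueDate → Shelf has non-prime {Shelf} on the right and a non-superkey on the left, so 3NF fails.
Every candidate key is a single attribute, so no partial dependency is possible; 2NF holds.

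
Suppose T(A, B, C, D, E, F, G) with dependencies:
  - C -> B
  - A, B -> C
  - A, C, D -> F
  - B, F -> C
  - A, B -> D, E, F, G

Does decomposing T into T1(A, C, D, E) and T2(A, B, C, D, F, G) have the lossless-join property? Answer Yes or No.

The shared attributes are {A, C, D} and {A, C, D}⁺ = {A, B, C, D, E, F, G}.
T1 is contained in that closure, so T1 ∩ T2 -> T1 holds and the join is lossless.

Yes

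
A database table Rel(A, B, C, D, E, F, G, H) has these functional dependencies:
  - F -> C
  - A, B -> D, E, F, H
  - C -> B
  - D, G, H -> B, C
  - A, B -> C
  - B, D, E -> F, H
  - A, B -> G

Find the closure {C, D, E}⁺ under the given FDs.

Start with {C, D, E}.
C -> B applies; add {B} → now {B, C, D, E}.
B, D, E -> F, H applies; add {F, H} → now {B, C, D, E, F, H}.
No further FD applies.

{B, C, D, E, F, H}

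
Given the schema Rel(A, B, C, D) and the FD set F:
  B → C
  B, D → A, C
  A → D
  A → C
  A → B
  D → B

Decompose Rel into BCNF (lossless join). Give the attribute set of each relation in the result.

Candidate keys of the original relation: {A}, {D}.
In {A, B, C, D}, {B} is not a superkey ({B}⁺ restricted to this set is {B, C}), so split on B → C into {B, C} and {A, B, D}.
{B, C} is in BCNF.
{A, B, D} is in BCNF.

{A, B, D}; {B, C}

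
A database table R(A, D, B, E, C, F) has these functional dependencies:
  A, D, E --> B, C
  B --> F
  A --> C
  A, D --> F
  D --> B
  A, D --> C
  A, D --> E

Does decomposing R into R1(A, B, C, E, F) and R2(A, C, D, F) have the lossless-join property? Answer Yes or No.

No

Common attributes: {A, C, F}; their closure is {A, C, F}.
R1 ⊄ {A, C, F} and R2 ⊄ {A, C, F}, so the split is lossy.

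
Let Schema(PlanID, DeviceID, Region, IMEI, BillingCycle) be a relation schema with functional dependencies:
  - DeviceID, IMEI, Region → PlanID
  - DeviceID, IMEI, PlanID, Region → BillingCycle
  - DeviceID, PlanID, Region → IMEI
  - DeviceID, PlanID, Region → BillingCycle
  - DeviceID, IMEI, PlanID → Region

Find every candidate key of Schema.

{DeviceID, IMEI, PlanID}, {DeviceID, IMEI, Region}, {DeviceID, PlanID, Region}

No FD produces {DeviceID}, so it must be in every candidate key.
Closure of {DeviceID, IMEI, PlanID} is {BillingCycle, DeviceID, IMEI, PlanID, Region}, the whole schema; {DeviceID, IMEI, PlanID} is a candidate key.
Closure of {DeviceID, IMEI, Region} is {BillingCycle, DeviceID, IMEI, PlanID, Region}, the whole schema; {DeviceID, IMEI, Region} is a candidate key.
Closure of {DeviceID, PlanID, Region} is {BillingCycle, DeviceID, IMEI, PlanID, Region}, the whole schema; {DeviceID, PlanID, Region} is a candidate key.
No proper subset of any of these is a key, and no other minimal superkey exists.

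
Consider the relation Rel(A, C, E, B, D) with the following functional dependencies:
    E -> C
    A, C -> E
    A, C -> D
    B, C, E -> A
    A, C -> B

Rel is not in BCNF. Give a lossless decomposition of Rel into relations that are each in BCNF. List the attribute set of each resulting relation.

{A, B, D, E}; {C, E}

Candidate keys of the original relation: {A, C}, {A, E}, {B, E}.
Within {A, B, C, D, E}: {E}⁺ ∩ {A, B, C, D, E} = {C, E}, not the whole set, so E -> C violates BCNF; decompose into {C, E} and {A, B, D, E}.
{C, E}: every determinant is a superkey — BCNF.
{A, B, D, E}: every determinant is a superkey — BCNF.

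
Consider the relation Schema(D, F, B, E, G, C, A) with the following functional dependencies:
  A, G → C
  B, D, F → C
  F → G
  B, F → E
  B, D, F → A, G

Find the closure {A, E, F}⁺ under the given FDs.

{A, C, E, F, G}

Start with {A, E, F}.
F → G applies; add {G} → now {A, E, F, G}.
A, G → C applies; add {C} → now {A, C, E, F, G}.
No further FD applies.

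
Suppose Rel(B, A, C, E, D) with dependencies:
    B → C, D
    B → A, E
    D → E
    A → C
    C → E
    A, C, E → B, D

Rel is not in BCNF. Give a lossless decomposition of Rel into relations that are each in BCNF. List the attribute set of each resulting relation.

{A, B, C, D}; {D, E}

Candidate keys of the original relation: {A}, {B}.
In {A, B, C, D, E}, {D} is not a superkey ({D}⁺ restricted to this set is {D, E}), so split on D → E into {D, E} and {A, B, C, D}.
{D, E} is in BCNF.
{A, B, C, D} is in BCNF.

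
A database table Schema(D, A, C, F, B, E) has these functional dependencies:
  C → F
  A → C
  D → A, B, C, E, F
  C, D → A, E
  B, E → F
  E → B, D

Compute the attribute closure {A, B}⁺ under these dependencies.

Start with {A, B}.
A → C applies; add {C} → now {A, B, C}.
C → F applies; add {F} → now {A, B, C, F}.
No further FD applies.

{A, B, C, F}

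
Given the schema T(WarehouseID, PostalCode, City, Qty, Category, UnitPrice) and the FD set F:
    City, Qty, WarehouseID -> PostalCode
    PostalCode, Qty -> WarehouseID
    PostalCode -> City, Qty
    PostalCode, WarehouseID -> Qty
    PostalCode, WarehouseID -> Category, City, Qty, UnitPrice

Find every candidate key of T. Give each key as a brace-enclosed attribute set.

{City, Qty, WarehouseID}, {PostalCode}

{PostalCode}⁺ = {Category, City, PostalCode, Qty, UnitPrice, WarehouseID}, which is every attribute, so {PostalCode} is a candidate key.
{City, Qty, WarehouseID}⁺ = {Category, City, PostalCode, Qty, UnitPrice, WarehouseID}, which is every attribute, so {City, Qty, WarehouseID} is a candidate key.
These are minimal and exhaustive — every other superkey contains one of them.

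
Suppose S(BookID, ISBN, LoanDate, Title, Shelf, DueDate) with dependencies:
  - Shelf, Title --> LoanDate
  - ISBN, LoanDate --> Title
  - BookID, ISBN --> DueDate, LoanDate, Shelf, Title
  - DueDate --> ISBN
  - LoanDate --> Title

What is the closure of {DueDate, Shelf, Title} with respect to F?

{DueDate, ISBN, LoanDate, Shelf, Title}

Start with {DueDate, Shelf, Title}.
Shelf, Title --> LoanDate applies; add {LoanDate} → now {DueDate, LoanDate, Shelf, Title}.
DueDate --> ISBN applies; add {ISBN} → now {DueDate, ISBN, LoanDate, Shelf, Title}.
No further FD applies.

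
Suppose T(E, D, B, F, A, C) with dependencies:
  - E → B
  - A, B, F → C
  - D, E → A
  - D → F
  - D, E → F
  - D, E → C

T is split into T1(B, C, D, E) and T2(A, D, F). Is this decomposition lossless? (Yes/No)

Common attributes: {D}; their closure is {D, F}.
The closure covers neither T1 nor T2 entirely; the join is not lossless.

No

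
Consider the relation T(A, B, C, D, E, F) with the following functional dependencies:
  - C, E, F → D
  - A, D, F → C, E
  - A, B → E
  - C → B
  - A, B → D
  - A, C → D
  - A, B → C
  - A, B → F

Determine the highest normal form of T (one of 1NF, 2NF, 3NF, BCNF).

Candidate keys: {A, B}, {A, C}, {A, D, F}. Prime attributes: {A, B, C, D, F}.
For C, E, F → D we have {C, E, F}⁺ = {B, C, D, E, F}; {C, E, F} is not a superkey, so BCNF fails.
But every attribute on its right side ({D}) is prime, and the same holds for every other non-superkey FD, so 3NF still holds.

3NF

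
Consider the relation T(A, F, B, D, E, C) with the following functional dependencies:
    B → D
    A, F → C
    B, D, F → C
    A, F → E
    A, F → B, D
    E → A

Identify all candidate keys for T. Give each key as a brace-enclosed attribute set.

{A, F}, {E, F}

No FD produces {F}, so it must be in every candidate key.
{A, F}⁺ = {A, B, C, D, E, F} — all of the relation — so {A, F} is a candidate key.
{E, F}⁺ = {A, B, C, D, E, F} — all of the relation — so {E, F} is a candidate key.
No proper subset of any of these is a key, and no other minimal superkey exists.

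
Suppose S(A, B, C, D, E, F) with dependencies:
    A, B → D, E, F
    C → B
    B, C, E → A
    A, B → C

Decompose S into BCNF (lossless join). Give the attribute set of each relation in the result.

Candidate keys of the original relation: {A, B}, {A, C}, {C, E}.
{A, B, C, D, E, F}: {C} determines {B, C} here but is not a superkey — split on C → B, giving {B, C} and {A, C, D, E, F}.
{B, C} is in BCNF.
{A, C, D, E, F} is in BCNF.

{A, C, D, E, F}; {B, C}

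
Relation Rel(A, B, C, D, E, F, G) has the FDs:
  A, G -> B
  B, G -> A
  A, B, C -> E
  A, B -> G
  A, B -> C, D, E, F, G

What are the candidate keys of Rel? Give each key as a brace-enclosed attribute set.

{A, B}, {A, G}, {B, G}

{A, B}⁺ = {A, B, C, D, E, F, G}, which is every attribute, so {A, B} is a candidate key.
{A, G}⁺ = {A, B, C, D, E, F, G}, which is every attribute, so {A, G} is a candidate key.
{B, G}⁺ = {A, B, C, D, E, F, G}, which is every attribute, so {B, G} is a candidate key.
Any other superkey properly contains one of these, so there are no further candidate keys.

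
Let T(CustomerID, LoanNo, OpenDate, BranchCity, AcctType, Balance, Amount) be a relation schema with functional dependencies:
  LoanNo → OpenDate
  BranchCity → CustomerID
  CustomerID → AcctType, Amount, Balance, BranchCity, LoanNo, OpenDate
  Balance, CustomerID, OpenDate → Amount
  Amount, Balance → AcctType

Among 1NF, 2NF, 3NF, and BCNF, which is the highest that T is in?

2NF

Candidate keys: {BranchCity}, {CustomerID}. Prime attributes: {BranchCity, CustomerID}.
For LoanNo → OpenDate we have {LoanNo}⁺ = {LoanNo, OpenDate}; {LoanNo} is not a superkey, so BCNF fails.
LoanNo → OpenDate determines the non-prime attribute {OpenDate} from a non-superkey — 3NF is violated.
All keys have size 1, which rules out partial dependencies — 2NF is satisfied.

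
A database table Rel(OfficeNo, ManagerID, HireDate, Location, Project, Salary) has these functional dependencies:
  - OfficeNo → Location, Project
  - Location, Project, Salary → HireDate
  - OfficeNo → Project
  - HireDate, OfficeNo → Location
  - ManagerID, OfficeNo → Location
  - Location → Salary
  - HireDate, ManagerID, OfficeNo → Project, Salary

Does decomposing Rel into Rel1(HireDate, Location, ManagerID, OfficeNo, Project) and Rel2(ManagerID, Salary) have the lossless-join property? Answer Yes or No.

No

The shared attributes are {ManagerID} and {ManagerID}⁺ = {ManagerID}.
Neither Rel1 nor Rel2 is contained in that closure, so the decomposition is lossy.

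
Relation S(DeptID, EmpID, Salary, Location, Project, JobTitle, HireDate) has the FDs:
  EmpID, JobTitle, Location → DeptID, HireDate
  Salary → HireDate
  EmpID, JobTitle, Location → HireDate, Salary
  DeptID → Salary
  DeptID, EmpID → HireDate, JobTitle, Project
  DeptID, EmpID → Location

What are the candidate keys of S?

Attributes never on any right-hand side: {EmpID} — every candidate key must contain it.
{DeptID, EmpID}⁺ = {DeptID, EmpID, HireDate, JobTitle, Location, Project, Salary}, which is every attribute, so {DeptID, EmpID} is a candidate key.
{EmpID, JobTitle, Location}⁺ = {DeptID, EmpID, HireDate, JobTitle, Location, Project, Salary}, which is every attribute, so {EmpID, JobTitle, Location} is a candidate key.
These are minimal and exhaustive — every other superkey contains one of them.

{DeptID, EmpID}, {EmpID, JobTitle, Location}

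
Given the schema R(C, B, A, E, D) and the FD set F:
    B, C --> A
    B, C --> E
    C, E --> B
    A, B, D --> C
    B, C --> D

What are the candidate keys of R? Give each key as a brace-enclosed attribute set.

{B, C}⁺ = {A, B, C, D, E} — all of the relation — so {B, C} is a candidate key.
{C, E}⁺ = {A, B, C, D, E} — all of the relation — so {C, E} is a candidate key.
{A, B, D}⁺ = {A, B, C, D, E} — all of the relation — so {A, B, D} is a candidate key.
Any other superkey properly contains one of these, so there are no further candidate keys.

{A, B, D}, {B, C}, {C, E}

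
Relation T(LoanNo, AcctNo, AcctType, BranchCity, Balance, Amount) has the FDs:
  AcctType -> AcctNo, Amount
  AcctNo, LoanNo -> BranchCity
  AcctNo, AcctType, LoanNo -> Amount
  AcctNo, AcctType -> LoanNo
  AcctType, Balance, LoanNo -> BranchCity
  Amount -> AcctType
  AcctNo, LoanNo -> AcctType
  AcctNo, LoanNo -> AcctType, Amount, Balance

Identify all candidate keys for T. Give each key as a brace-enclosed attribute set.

{AcctNo, LoanNo}, {AcctType}, {Amount}

{AcctType}⁺ = {AcctNo, AcctType, Amount, Balance, BranchCity, LoanNo}, which is every attribute, so {AcctType} is a candidate key.
{Amount}⁺ = {AcctNo, AcctType, Amount, Balance, BranchCity, LoanNo}, which is every attribute, so {Amount} is a candidate key.
{AcctNo, LoanNo}⁺ = {AcctNo, AcctType, Amount, Balance, BranchCity, LoanNo}, which is every attribute, so {AcctNo, LoanNo} is a candidate key.
Any other superkey properly contains one of these, so there are no further candidate keys.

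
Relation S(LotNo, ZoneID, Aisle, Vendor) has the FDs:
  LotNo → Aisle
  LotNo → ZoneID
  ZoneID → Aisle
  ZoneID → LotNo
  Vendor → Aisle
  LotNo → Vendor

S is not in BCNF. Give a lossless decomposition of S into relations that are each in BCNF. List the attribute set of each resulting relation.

{Aisle, Vendor}; {LotNo, Vendor, ZoneID}

Candidate keys of the original relation: {LotNo}, {ZoneID}.
Within {Aisle, LotNo, Vendor, ZoneID}: {Vendor}⁺ ∩ {Aisle, LotNo, Vendor, ZoneID} = {Aisle, Vendor}, not the whole set, so Vendor → Aisle violates BCNF; decompose into {Aisle, Vendor} and {LotNo, Vendor, ZoneID}.
{Aisle, Vendor} is in BCNF.
{LotNo, Vendor, ZoneID} is in BCNF.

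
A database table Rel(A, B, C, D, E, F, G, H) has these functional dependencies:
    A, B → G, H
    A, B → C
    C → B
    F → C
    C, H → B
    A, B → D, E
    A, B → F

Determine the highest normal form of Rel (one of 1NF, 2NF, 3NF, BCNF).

3NF

Candidate keys: {A, B}, {A, C}, {A, F}. Prime attributes: {A, B, C, F}.
For C → B we have {C}⁺ = {B, C}; {C} is not a superkey, so BCNF fails.
Since {B} ⊆ prime attributes and every other non-superkey FD also has a prime right side, the schema is in 3NF.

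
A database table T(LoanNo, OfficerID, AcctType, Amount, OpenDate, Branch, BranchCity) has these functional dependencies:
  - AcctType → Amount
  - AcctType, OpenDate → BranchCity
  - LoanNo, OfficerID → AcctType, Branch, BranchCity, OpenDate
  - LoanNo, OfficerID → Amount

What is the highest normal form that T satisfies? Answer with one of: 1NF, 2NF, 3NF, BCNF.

Candidate key: {LoanNo, OfficerID}. Prime attributes: {LoanNo, OfficerID}.
AcctType → Amount breaks BCNF: {AcctType}⁺ = {AcctType, Amount}, so {AcctType} is not a superkey.
AcctType → Amount has non-prime {Amount} on the right and a non-superkey on the left, so 3NF fails.
No non-prime attribute depends on a proper subset of any candidate key, so 2NF holds.

2NF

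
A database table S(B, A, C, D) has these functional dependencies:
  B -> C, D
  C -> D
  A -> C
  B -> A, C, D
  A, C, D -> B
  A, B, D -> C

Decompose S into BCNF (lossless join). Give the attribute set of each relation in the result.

Candidate keys of the original relation: {A}, {B}.
In {A, B, C, D}, {C} is not a superkey ({C}⁺ restricted to this set is {C, D}), so split on C -> D into {C, D} and {A, B, C}.
{C, D} is in BCNF.
{A, B, C} is in BCNF.

{A, B, C}; {C, D}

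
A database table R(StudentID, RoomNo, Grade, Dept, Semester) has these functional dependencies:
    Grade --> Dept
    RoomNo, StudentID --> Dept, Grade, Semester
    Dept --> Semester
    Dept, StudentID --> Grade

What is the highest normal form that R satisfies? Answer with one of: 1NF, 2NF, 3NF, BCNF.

2NF

Candidate key: {RoomNo, StudentID}. Prime attributes: {RoomNo, StudentID}.
Grade --> Dept: {Grade}⁺ = {Dept, Grade, Semester}, which is not all of the attributes, so the left side is not a superkey — BCNF is violated.
Grade --> Dept determines the non-prime attribute {Dept} from a non-superkey — 3NF is violated.
No non-prime attribute depends on a proper subset of any candidate key, so 2NF holds.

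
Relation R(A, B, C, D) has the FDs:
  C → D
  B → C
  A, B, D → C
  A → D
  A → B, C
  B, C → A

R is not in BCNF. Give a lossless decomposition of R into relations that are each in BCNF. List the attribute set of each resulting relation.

Candidate keys of the original relation: {A}, {B}.
In {A, B, C, D}, {C} is not a superkey ({C}⁺ restricted to this set is {C, D}), so split on C → D into {C, D} and {A, B, C}.
{C, D} is in BCNF.
{A, B, C} is in BCNF.

{A, B, C}; {C, D}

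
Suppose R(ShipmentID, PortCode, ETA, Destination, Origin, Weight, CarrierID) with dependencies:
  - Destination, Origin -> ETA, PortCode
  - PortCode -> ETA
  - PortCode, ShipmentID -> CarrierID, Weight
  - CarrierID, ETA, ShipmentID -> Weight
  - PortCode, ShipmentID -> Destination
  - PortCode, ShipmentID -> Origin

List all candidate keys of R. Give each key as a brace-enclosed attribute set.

{ShipmentID} never appears on the right of any FD, so every key must include it.
{PortCode, ShipmentID}⁺ = {CarrierID, Destination, ETA, Origin, PortCode, ShipmentID, Weight} — all of the relation — so {PortCode, ShipmentID} is a candidate key.
{Destination, Origin, ShipmentID}⁺ = {CarrierID, Destination, ETA, Origin, PortCode, ShipmentID, Weight} — all of the relation — so {Destination, Origin, ShipmentID} is a candidate key.
These are minimal and exhaustive — every other superkey contains one of them.

{Destination, Origin, ShipmentID}, {PortCode, ShipmentID}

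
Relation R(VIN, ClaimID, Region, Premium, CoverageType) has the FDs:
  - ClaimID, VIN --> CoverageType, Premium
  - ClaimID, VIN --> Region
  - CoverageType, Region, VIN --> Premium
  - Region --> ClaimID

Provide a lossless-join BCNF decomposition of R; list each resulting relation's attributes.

Candidate keys of the original relation: {ClaimID, VIN}, {Region, VIN}.
Within {ClaimID, CoverageType, Premium, Region, VIN}: {Region}⁺ ∩ {ClaimID, CoverageType, Premium, Region, VIN} = {ClaimID, Region}, not the whole set, so Region --> ClaimID violates BCNF; decompose into {ClaimID, Region} and {CoverageType, Premium, Region, VIN}.
{ClaimID, Region}: every determinant is a superkey — BCNF.
{CoverageType, Premium, Region, VIN}: every determinant is a superkey — BCNF.

{ClaimID, Region}; {CoverageType, Premium, Region, VIN}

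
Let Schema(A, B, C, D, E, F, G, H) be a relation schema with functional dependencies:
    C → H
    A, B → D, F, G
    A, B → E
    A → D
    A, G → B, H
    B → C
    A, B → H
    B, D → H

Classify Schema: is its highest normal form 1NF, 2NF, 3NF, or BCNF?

Candidate keys: {A, B}, {A, G}. Prime attributes: {A, B, G}.
C → H breaks BCNF: {C}⁺ = {C, H}, so {C} is not a superkey.
C → H determines the non-prime attribute {H} from a non-superkey — 3NF is violated.
{A} is a proper subset of the key {A, B}, and {A}⁺ contains the non-prime attribute {D} — a partial dependency, so 2NF is violated.

1NF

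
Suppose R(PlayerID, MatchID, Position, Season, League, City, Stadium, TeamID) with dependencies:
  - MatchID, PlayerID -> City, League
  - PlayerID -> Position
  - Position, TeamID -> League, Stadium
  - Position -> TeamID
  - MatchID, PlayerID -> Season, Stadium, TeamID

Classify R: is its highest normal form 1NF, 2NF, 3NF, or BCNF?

Candidate key: {MatchID, PlayerID}. Prime attributes: {MatchID, PlayerID}.
PlayerID -> Position breaks BCNF: {PlayerID}⁺ = {League, PlayerID, Position, Stadium, TeamID}, so {PlayerID} is not a superkey.
PlayerID -> Position has non-prime {Position} on the right and a non-superkey on the left, so 3NF fails.
Since {PlayerID} ⊂ {MatchID, PlayerID} and {PlayerID}⁺ ⊇ {League, Position, Stadium, TeamID} with {League, Position, Stadium, TeamID} non-prime, there is a partial dependency; 2NF fails.

1NF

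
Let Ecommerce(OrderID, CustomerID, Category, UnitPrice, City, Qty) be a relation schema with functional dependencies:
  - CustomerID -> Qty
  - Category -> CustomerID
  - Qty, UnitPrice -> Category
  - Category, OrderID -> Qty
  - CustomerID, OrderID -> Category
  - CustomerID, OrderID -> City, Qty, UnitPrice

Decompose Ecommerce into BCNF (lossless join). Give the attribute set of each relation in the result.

{Category, City, OrderID, UnitPrice}; {Category, CustomerID}; {CustomerID, Qty}

Candidate keys of the original relation: {Category, OrderID}, {CustomerID, OrderID}, {OrderID, Qty, UnitPrice}.
Within {Category, City, CustomerID, OrderID, Qty, UnitPrice}: {CustomerID}⁺ ∩ {Category, City, CustomerID, OrderID, Qty, UnitPrice} = {CustomerID, Qty}, not the whole set, so CustomerID -> Qty violates BCNF; decompose into {CustomerID, Qty} and {Category, City, CustomerID, OrderID, UnitPrice}.
{CustomerID, Qty} is in BCNF.
Within {Category, City, CustomerID, OrderID, UnitPrice}: {Category}⁺ ∩ {Category, City, CustomerID, OrderID, UnitPrice} = {Category, CustomerID}, not the whole set, so Category -> CustomerID violates BCNF; decompose into {Category, CustomerID} and {Category, City, OrderID, UnitPrice}.
{Category, CustomerID} is in BCNF.
{Category, City, OrderID, UnitPrice} is in BCNF.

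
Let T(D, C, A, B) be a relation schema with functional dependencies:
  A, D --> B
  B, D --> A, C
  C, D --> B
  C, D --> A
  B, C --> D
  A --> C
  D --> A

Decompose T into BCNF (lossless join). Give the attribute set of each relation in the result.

Candidate keys of the original relation: {A, B}, {B, C}, {D}.
Within {A, B, C, D}: {A}⁺ ∩ {A, B, C, D} = {A, C}, not the whole set, so A --> C violates BCNF; decompose into {A, C} and {A, B, D}.
{A, C}: every determinant is a superkey — BCNF.
{A, B, D}: every determinant is a superkey — BCNF.

{A, B, D}; {A, C}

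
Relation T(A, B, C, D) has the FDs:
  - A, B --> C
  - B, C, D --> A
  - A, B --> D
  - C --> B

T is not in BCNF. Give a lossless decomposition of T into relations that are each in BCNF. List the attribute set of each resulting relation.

{A, C, D}; {B, C}

Candidate keys of the original relation: {A, B}, {A, C}, {C, D}.
In {A, B, C, D}, {C} is not a superkey ({C}⁺ restricted to this set is {B, C}), so split on C --> B into {B, C} and {A, C, D}.
{B, C}: every determinant is a superkey — BCNF.
{A, C, D}: every determinant is a superkey — BCNF.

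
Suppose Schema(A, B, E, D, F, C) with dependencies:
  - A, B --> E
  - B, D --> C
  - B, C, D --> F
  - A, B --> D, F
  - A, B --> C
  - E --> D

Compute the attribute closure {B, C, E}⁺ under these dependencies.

Start with {B, C, E}.
E --> D applies; add {D} → now {B, C, D, E}.
B, C, D --> F applies; add {F} → now {B, C, D, E, F}.
No further FD applies.

{B, C, D, E, F}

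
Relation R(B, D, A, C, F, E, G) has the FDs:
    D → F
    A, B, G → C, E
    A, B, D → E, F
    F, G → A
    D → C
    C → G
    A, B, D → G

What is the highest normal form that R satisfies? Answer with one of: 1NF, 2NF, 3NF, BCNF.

Candidate key: {B, D}. Prime attributes: {B, D}.
For D → F we have {D}⁺ = {A, C, D, F, G}; {D} is not a superkey, so BCNF fails.
Because {F} is non-prime and the left side of D → F is not a superkey, the relation is not in 3NF.
{D} is a proper subset of the key {B, D}, and {D}⁺ contains the non-prime attributes {A, C, F, G} — a partial dependency, so 2NF is violated.

1NF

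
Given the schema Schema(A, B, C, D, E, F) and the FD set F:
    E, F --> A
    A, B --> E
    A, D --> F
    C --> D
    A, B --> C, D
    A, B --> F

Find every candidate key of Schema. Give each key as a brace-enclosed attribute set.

No FD produces {B}, so it must be in every candidate key.
{A, B}⁺ = {A, B, C, D, E, F}, which is every attribute, so {A, B} is a candidate key.
{B, E, F}⁺ = {A, B, C, D, E, F}, which is every attribute, so {B, E, F} is a candidate key.
Any other superkey properly contains one of these, so there are no further candidate keys.

{A, B}, {B, E, F}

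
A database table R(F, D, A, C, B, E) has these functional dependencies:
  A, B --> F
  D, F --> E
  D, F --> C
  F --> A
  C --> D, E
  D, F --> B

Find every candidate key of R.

{A, B, C}, {A, B, D}, {C, F}, {D, F}

{C, F} is a candidate key since {C, F}⁺ = {A, B, C, D, E, F} covers every attribute.
{D, F} is a candidate key since {D, F}⁺ = {A, B, C, D, E, F} covers every attribute.
{A, B, C} is a candidate key since {A, B, C}⁺ = {A, B, C, D, E, F} covers every attribute.
{A, B, D} is a candidate key since {A, B, D}⁺ = {A, B, C, D, E, F} covers every attribute.
These are minimal and exhaustive — every other superkey contains one of them.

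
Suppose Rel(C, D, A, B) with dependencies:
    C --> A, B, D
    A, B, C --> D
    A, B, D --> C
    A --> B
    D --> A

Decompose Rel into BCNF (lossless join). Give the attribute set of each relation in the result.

{A, B}; {A, C, D}

Candidate keys of the original relation: {C}, {D}.
Within {A, B, C, D}: {A}⁺ ∩ {A, B, C, D} = {A, B}, not the whole set, so A --> B violates BCNF; decompose into {A, B} and {A, C, D}.
{A, B}: every determinant is a superkey — BCNF.
{A, C, D}: every determinant is a superkey — BCNF.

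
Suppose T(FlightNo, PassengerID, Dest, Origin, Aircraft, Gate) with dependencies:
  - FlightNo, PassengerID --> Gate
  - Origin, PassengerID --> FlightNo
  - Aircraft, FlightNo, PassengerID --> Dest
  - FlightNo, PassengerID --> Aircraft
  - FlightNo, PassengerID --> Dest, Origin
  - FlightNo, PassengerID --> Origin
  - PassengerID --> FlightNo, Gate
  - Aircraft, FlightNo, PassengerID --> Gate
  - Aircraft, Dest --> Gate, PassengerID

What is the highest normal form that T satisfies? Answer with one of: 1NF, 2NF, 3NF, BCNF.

Candidate keys: {Aircraft, Dest}, {PassengerID}. Prime attributes: {Aircraft, Dest, PassengerID}.
Each dependency's left side is a superkey — BCNF holds.

BCNF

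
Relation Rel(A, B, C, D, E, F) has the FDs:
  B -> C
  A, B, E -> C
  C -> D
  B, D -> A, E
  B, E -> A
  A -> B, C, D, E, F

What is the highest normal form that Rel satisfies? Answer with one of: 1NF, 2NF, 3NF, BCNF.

Candidate keys: {A}, {B}. Prime attributes: {A, B}.
C -> D: {C}⁺ = {C, D}, which is not all of the attributes, so the left side is not a superkey — BCNF is violated.
C -> D determines the non-prime attribute {D} from a non-superkey — 3NF is violated.
All keys have size 1, which rules out partial dependencies — 2NF is satisfied.

2NF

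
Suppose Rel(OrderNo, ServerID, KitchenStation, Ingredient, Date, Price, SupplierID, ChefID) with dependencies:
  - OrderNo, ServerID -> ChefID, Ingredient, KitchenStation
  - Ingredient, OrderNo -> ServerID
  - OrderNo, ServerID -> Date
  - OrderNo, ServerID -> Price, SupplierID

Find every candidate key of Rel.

{Ingredient, OrderNo}, {OrderNo, ServerID}

No FD produces {OrderNo}, so it must be in every candidate key.
Closure of {Ingredient, OrderNo} is {ChefID, Date, Ingredient, KitchenStation, OrderNo, Price, ServerID, SupplierID}, the whole schema; {Ingredient, OrderNo} is a candidate key.
Closure of {OrderNo, ServerID} is {ChefID, Date, Ingredient, KitchenStation, OrderNo, Price, ServerID, SupplierID}, the whole schema; {OrderNo, ServerID} is a candidate key.
These are minimal and exhaustive — every other superkey contains one of them.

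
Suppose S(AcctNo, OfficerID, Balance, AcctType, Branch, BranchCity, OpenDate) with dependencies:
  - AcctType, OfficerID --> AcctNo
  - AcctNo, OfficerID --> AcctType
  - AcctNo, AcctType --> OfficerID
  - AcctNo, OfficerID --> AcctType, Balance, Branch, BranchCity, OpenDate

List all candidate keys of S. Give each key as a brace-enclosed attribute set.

Closure of {AcctNo, AcctType} is {AcctNo, AcctType, Balance, Branch, BranchCity, OfficerID, OpenDate}, the whole schema; {AcctNo, AcctType} is a candidate key.
Closure of {AcctNo, OfficerID} is {AcctNo, AcctType, Balance, Branch, BranchCity, OfficerID, OpenDate}, the whole schema; {AcctNo, OfficerID} is a candidate key.
Closure of {AcctType, OfficerID} is {AcctNo, AcctType, Balance, Branch, BranchCity, OfficerID, OpenDate}, the whole schema; {AcctType, OfficerID} is a candidate key.
These are minimal and exhaustive — every other superkey contains one of them.

{AcctNo, AcctType}, {AcctNo, OfficerID}, {AcctType, OfficerID}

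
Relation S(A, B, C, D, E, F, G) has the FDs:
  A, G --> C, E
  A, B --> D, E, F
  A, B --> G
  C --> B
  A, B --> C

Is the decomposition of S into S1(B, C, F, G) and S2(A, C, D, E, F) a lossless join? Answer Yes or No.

No

The shared attributes are {C, F} and {C, F}⁺ = {B, C, F}.
The closure covers neither S1 nor S2 entirely; the join is not lossless.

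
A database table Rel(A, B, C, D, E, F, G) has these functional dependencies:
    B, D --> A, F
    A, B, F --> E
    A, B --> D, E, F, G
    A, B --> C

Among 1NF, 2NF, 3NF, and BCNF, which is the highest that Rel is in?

BCNF

Candidate keys: {A, B}, {B, D}. Prime attributes: {A, B, D}.
The left-hand side of every FD is a superkey, so BCNF is satisfied.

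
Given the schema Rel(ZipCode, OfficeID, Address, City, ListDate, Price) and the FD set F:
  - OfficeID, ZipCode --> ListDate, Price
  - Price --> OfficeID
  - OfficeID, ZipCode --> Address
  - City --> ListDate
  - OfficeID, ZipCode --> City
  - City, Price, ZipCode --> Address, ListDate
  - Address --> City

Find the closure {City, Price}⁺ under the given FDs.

{City, ListDate, OfficeID, Price}

Start with {City, Price}.
Price --> OfficeID applies; add {OfficeID} → now {City, OfficeID, Price}.
City --> ListDate applies; add {ListDate} → now {City, ListDate, OfficeID, Price}.
No further FD applies.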